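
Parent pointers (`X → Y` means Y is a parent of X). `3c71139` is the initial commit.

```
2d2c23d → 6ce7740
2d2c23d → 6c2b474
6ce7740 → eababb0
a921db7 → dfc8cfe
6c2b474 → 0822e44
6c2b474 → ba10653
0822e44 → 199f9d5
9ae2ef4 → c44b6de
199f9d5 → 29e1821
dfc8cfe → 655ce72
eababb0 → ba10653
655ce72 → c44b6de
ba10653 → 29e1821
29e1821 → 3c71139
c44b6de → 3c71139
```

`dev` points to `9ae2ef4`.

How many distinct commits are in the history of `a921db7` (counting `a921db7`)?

5

Walking parent pointers from a921db7: reachable set = {3c71139, 655ce72, a921db7, c44b6de, dfc8cfe}.
That is 5 commits.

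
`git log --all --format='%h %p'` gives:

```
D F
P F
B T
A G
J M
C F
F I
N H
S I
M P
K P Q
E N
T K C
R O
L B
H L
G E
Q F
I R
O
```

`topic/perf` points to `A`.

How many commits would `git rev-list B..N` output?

Reachable from N: {B, C, F, H, I, K, L, N, O, P, Q, R, T}.
Reachable from B: {B, C, F, I, K, O, P, Q, R, T}.
In N's history but not B's: {H, L, N} — 3 commits.

3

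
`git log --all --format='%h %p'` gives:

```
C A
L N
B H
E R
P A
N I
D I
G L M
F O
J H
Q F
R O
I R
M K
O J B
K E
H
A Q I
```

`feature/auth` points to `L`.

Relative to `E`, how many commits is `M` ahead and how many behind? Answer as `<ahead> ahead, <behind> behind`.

Reachable from M: {B, E, H, J, K, M, O, R}.
Reachable from E: {B, E, H, J, O, R}.
Only in M's history (ahead): {K, M} — 2.
Only in E's history (behind): {} — 0.

2 ahead, 0 behind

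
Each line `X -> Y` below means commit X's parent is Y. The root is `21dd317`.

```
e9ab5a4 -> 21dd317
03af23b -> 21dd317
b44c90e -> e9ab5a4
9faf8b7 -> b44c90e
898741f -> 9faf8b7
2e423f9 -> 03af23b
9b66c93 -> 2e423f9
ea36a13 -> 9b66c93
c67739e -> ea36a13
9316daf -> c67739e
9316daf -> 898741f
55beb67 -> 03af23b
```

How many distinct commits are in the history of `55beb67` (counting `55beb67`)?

Walking parent pointers from 55beb67: reachable set = {03af23b, 21dd317, 55beb67}.
That is 3 commits.

3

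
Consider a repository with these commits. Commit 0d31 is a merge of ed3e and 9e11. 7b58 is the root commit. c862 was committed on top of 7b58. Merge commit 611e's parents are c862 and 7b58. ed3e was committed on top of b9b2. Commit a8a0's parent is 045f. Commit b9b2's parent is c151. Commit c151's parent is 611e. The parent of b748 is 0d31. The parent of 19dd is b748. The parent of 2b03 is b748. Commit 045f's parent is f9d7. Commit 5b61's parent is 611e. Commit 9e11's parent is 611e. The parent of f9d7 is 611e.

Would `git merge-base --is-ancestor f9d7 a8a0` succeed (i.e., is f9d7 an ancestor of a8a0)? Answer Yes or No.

Yes

Ancestors of a8a0 (commits reachable by following parents): {045f, 611e, 7b58, a8a0, c862, f9d7}.
f9d7 is in that set, so it is an ancestor of a8a0.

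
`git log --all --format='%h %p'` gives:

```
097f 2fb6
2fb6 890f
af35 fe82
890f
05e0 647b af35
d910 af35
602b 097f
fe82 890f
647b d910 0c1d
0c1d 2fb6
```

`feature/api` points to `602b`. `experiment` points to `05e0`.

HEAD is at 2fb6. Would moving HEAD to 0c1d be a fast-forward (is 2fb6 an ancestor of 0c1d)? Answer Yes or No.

A fast-forward from 2fb6 to 0c1d is possible iff 2fb6 is an ancestor of 0c1d.
Ancestors of 0c1d: {0c1d, 2fb6, 890f}.
2fb6 is among them, so fast-forward is possible.

Yes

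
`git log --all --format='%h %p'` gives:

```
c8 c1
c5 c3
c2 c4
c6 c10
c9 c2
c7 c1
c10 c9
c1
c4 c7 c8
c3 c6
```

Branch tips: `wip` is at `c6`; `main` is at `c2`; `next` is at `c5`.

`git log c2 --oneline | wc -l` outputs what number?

5

Walking parent pointers from c2: reachable set = {c1, c2, c4, c7, c8}.
That is 5 commits.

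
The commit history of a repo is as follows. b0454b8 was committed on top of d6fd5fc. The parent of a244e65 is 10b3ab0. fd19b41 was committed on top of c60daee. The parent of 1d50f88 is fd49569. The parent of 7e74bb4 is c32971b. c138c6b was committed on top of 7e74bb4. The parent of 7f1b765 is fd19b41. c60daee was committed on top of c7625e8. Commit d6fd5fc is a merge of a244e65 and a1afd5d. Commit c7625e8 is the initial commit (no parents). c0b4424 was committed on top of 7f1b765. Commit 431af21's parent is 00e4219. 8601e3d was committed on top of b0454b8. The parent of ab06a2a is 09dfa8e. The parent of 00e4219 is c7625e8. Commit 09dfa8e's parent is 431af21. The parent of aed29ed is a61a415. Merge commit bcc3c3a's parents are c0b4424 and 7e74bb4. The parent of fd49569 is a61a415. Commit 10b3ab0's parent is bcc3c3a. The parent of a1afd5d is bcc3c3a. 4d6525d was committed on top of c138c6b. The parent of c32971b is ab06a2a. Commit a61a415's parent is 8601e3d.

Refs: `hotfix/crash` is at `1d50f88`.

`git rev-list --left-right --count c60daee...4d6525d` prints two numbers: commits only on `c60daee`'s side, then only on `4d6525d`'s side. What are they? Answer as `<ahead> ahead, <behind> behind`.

1 ahead, 8 behind

Reachable from c60daee: {c60daee, c7625e8}.
Reachable from 4d6525d: {00e4219, 09dfa8e, 431af21, 4d6525d, 7e74bb4, ab06a2a, c138c6b, c32971b, c7625e8}.
Only in c60daee's history (ahead): {c60daee} — 1.
Only in 4d6525d's history (behind): {00e4219, 09dfa8e, 431af21, 4d6525d, 7e74bb4, ab06a2a, c138c6b, c32971b} — 8.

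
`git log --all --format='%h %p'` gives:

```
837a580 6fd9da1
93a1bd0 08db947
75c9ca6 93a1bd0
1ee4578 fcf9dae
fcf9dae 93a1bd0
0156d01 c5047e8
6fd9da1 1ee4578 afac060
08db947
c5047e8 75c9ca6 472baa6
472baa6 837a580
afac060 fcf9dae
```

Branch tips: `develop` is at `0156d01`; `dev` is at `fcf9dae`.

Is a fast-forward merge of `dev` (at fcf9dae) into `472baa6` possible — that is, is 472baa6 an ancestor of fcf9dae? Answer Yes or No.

No

A fast-forward from 472baa6 to fcf9dae is possible iff 472baa6 is an ancestor of fcf9dae.
Ancestors of fcf9dae: {08db947, 93a1bd0, fcf9dae}.
472baa6 is not among them, so fast-forward is not possible.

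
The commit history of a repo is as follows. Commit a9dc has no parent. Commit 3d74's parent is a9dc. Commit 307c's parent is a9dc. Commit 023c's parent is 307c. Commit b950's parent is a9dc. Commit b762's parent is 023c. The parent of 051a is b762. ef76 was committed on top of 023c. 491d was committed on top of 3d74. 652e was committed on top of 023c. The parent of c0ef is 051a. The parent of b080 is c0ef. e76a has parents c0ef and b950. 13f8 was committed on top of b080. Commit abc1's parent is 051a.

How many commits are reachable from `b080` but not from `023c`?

Reachable from b080: {023c, 051a, 307c, a9dc, b080, b762, c0ef}.
Reachable from 023c: {023c, 307c, a9dc}.
In b080's history but not 023c's: {051a, b080, b762, c0ef} — 4 commits.

4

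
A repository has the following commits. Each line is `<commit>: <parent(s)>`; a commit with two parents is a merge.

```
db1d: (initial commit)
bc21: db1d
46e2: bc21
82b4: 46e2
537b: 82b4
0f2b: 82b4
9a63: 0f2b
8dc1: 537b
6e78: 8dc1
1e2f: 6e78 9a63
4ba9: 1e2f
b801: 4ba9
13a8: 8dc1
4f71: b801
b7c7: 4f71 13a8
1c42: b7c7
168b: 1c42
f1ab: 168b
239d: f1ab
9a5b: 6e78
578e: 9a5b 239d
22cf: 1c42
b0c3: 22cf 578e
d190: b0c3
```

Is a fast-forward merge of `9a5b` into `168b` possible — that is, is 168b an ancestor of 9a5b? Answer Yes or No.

A fast-forward from 168b to 9a5b is possible iff 168b is an ancestor of 9a5b.
Ancestors of 9a5b: {46e2, 537b, 6e78, 82b4, 8dc1, 9a5b, bc21, db1d}.
168b is not among them, so fast-forward is not possible.

No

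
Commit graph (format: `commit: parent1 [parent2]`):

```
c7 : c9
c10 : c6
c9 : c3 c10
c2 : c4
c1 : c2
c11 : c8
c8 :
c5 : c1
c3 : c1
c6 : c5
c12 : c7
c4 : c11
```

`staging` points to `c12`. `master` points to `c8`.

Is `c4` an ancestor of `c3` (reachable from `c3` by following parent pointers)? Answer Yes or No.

Yes

Ancestors of c3 (commits reachable by following parents): {c1, c11, c2, c3, c4, c8}.
c4 is in that set, so it is an ancestor of c3.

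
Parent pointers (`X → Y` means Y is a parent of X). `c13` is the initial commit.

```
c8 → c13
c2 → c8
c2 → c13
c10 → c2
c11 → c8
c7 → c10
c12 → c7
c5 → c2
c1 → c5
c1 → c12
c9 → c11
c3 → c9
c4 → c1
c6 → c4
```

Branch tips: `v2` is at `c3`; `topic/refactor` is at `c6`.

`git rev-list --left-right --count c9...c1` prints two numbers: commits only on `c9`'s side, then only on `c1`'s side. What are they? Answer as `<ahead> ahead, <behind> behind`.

Reachable from c9: {c11, c13, c8, c9}.
Reachable from c1: {c1, c10, c12, c13, c2, c5, c7, c8}.
Only in c9's history (ahead): {c11, c9} — 2.
Only in c1's history (behind): {c1, c10, c12, c2, c5, c7} — 6.

2 ahead, 6 behind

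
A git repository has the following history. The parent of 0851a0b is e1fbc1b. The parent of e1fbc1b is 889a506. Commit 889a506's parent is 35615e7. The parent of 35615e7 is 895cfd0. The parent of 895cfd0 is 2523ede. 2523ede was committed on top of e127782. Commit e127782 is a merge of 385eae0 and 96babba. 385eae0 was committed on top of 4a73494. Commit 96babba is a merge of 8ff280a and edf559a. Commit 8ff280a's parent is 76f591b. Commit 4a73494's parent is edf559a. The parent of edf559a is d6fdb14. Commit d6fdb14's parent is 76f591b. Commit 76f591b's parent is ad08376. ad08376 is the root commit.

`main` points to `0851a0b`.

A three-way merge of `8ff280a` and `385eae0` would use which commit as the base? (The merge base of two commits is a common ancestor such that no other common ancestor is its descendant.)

76f591b

Ancestors of 8ff280a: {76f591b, 8ff280a, ad08376}.
Ancestors of 385eae0: {385eae0, 4a73494, 76f591b, ad08376, d6fdb14, edf559a}.
Common ancestors: {76f591b, ad08376}.
Among these, 76f591b is not an ancestor of any other common ancestor — it is the merge base.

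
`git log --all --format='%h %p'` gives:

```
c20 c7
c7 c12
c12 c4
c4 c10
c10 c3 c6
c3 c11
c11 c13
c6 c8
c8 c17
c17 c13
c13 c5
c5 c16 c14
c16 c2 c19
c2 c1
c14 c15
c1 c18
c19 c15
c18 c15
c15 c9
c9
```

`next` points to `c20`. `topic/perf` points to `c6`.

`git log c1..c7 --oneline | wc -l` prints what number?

Reachable from c7: {c1, c10, c11, c12, c13, c14, c15, c16, c17, c18, c19, c2, c3, c4, c5, c6, c7, c8, c9}.
Reachable from c1: {c1, c15, c18, c9}.
In c7's history but not c1's: {c10, c11, c12, c13, c14, c16, c17, c19, c2, c3, c4, c5, c6, c7, c8} — 15 commits.

15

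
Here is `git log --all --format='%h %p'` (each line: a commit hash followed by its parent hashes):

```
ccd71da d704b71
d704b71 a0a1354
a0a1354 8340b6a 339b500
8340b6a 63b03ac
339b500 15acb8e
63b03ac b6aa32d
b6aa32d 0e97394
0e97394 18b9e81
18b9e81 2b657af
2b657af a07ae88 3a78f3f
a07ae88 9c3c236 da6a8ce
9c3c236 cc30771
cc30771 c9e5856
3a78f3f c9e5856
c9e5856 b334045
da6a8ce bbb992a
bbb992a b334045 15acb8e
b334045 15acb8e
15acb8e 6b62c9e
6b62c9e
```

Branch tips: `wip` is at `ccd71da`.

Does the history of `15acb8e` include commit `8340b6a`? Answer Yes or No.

No

Ancestors of 15acb8e: {15acb8e, 6b62c9e}.
8340b6a is not in that set, so it is not an ancestor of 15acb8e.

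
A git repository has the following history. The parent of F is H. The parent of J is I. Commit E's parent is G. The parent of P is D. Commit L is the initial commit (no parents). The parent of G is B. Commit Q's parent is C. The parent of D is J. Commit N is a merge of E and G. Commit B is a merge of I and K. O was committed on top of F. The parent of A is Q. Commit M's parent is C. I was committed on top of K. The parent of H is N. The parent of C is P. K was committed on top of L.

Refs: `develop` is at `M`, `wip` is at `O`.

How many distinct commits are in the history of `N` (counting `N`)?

Walking parent pointers from N: reachable set = {B, E, G, I, K, L, N}.
That is 7 commits.

7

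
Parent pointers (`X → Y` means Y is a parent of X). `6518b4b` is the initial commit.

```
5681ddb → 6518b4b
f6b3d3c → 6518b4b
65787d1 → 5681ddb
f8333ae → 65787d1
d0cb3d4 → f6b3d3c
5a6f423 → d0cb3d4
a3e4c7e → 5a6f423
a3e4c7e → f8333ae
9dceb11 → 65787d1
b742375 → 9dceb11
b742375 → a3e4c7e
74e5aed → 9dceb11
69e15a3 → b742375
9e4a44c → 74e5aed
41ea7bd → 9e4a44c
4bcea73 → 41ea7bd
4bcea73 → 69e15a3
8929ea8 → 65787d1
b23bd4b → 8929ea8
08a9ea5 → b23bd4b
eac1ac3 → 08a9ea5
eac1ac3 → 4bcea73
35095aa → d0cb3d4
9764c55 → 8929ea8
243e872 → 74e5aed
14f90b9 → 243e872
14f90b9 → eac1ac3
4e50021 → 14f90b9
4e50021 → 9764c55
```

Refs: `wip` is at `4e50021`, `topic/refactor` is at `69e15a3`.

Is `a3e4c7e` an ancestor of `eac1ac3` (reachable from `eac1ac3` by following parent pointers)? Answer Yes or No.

Yes

Ancestors of eac1ac3 (commits reachable by following parents): {08a9ea5, 41ea7bd, 4bcea73, 5681ddb, 5a6f423, 6518b4b, 65787d1, 69e15a3, 74e5aed, 8929ea8, 9dceb11, 9e4a44c, a3e4c7e, b23bd4b, b742375, d0cb3d4, eac1ac3, f6b3d3c, f8333ae}.
a3e4c7e is in that set, so it is an ancestor of eac1ac3.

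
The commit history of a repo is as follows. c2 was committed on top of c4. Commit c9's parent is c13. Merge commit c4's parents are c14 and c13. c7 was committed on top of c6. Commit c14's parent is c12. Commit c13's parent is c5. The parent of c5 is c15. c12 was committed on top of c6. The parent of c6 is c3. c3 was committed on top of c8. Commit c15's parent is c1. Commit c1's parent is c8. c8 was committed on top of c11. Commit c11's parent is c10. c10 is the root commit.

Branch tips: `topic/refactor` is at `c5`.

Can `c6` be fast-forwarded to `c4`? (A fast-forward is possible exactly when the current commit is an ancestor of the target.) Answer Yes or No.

Yes

A fast-forward from c6 to c4 is possible iff c6 is an ancestor of c4.
Ancestors of c4: {c1, c10, c11, c12, c13, c14, c15, c3, c4, c5, c6, c8}.
c6 is among them, so fast-forward is possible.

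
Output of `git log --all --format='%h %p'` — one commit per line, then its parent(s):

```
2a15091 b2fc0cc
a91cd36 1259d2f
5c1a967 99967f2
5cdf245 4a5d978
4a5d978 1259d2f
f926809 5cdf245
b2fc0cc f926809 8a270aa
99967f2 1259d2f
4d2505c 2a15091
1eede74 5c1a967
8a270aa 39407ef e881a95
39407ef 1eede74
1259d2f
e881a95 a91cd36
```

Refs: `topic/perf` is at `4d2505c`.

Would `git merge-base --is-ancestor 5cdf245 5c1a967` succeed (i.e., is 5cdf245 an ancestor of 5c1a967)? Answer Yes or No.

No

Ancestors of 5c1a967: {1259d2f, 5c1a967, 99967f2}.
5cdf245 is not in that set, so it is not an ancestor of 5c1a967.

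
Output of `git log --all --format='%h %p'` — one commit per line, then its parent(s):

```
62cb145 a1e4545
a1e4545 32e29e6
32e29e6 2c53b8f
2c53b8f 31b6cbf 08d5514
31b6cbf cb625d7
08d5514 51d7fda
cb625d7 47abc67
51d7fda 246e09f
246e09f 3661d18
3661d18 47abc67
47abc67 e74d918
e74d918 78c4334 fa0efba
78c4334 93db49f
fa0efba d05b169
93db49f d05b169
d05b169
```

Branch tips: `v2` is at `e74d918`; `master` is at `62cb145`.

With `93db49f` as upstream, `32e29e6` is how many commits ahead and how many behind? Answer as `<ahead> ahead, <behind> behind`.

Reachable from 32e29e6: {08d5514, 246e09f, 2c53b8f, 31b6cbf, 32e29e6, 3661d18, 47abc67, 51d7fda, 78c4334, 93db49f, cb625d7, d05b169, e74d918, fa0efba}.
Reachable from 93db49f: {93db49f, d05b169}.
Only in 32e29e6's history (ahead): {08d5514, 246e09f, 2c53b8f, 31b6cbf, 32e29e6, 3661d18, 47abc67, 51d7fda, 78c4334, cb625d7, e74d918, fa0efba} — 12.
Only in 93db49f's history (behind): {} — 0.

12 ahead, 0 behind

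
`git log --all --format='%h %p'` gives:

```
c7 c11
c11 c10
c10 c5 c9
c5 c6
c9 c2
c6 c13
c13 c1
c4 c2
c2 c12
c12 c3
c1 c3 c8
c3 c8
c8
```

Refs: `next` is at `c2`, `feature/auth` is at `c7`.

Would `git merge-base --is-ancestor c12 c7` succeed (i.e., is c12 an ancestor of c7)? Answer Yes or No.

Ancestors of c7 (commits reachable by following parents): {c1, c10, c11, c12, c13, c2, c3, c5, c6, c7, c8, c9}.
c12 is in that set, so it is an ancestor of c7.

Yes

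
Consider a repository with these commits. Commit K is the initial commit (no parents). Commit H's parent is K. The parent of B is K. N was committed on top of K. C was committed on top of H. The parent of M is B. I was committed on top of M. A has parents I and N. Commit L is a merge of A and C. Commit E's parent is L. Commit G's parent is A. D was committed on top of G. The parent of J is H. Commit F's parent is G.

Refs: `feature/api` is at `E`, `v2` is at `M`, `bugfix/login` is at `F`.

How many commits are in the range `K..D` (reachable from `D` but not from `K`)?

Reachable from D: {A, B, D, G, I, K, M, N}.
Reachable from K: {K}.
In D's history but not K's: {A, B, D, G, I, M, N} — 7 commits.

7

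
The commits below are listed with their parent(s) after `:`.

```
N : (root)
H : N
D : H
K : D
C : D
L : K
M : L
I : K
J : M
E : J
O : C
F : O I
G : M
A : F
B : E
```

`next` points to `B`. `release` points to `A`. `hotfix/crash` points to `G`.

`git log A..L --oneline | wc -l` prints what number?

Reachable from L: {D, H, K, L, N}.
Reachable from A: {A, C, D, F, H, I, K, N, O}.
In L's history but not A's: {L} — 1 commit.

1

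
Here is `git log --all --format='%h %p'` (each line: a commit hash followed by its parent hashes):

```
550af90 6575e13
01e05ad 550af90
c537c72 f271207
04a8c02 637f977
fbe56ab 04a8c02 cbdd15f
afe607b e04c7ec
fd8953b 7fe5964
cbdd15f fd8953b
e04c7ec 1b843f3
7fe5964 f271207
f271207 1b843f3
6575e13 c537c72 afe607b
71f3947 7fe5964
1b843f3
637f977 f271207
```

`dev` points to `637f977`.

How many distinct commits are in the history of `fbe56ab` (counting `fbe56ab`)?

8

Walking parent pointers from fbe56ab: reachable set = {04a8c02, 1b843f3, 637f977, 7fe5964, cbdd15f, f271207, fbe56ab, fd8953b}.
That is 8 commits.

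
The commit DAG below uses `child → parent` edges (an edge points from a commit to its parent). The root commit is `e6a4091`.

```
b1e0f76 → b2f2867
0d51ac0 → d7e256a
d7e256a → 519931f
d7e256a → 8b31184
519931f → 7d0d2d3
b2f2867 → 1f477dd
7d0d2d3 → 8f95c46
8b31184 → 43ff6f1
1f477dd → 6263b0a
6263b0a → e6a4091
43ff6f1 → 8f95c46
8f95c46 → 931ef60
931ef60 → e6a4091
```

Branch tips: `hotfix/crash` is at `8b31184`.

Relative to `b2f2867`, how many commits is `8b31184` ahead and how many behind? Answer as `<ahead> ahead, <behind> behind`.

Reachable from 8b31184: {43ff6f1, 8b31184, 8f95c46, 931ef60, e6a4091}.
Reachable from b2f2867: {1f477dd, 6263b0a, b2f2867, e6a4091}.
Only in 8b31184's history (ahead): {43ff6f1, 8b31184, 8f95c46, 931ef60} — 4.
Only in b2f2867's history (behind): {1f477dd, 6263b0a, b2f2867} — 3.

4 ahead, 3 behind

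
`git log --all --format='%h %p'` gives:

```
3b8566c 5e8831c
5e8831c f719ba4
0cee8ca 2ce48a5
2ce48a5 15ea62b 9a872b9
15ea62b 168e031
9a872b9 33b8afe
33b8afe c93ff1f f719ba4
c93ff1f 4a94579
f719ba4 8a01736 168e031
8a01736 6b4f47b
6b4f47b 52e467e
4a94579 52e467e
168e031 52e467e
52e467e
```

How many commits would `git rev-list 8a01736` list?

Walking parent pointers from 8a01736: reachable set = {52e467e, 6b4f47b, 8a01736}.
That is 3 commits.

3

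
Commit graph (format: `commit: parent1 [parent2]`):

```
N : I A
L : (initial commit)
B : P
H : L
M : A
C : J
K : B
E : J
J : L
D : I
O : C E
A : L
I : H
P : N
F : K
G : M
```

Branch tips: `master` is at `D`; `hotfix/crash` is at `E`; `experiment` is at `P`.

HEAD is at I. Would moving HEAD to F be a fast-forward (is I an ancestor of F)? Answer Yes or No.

Yes

A fast-forward from I to F is possible iff I is an ancestor of F.
Ancestors of F: {A, B, F, H, I, K, L, N, P}.
I is among them, so fast-forward is possible.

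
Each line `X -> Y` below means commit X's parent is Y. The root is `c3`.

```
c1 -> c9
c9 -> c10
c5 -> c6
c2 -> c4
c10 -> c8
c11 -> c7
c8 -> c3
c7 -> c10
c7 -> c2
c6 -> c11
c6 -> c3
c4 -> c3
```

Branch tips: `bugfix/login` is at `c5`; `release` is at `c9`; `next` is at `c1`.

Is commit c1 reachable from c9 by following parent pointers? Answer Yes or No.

Ancestors of c9: {c10, c3, c8, c9}.
c1 is not in that set, so it is not an ancestor of c9.

No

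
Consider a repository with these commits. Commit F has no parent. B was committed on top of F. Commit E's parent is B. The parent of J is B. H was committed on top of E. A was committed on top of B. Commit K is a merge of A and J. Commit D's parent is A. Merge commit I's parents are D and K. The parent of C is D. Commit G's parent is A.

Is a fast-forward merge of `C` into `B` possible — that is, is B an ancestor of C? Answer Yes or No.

A fast-forward from B to C is possible iff B is an ancestor of C.
Ancestors of C: {A, B, C, D, F}.
B is among them, so fast-forward is possible.

Yes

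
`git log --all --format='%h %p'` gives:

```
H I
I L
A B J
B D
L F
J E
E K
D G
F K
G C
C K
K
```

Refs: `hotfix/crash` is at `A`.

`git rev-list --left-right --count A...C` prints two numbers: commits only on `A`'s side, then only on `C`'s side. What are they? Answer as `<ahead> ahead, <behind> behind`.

Reachable from A: {A, B, C, D, E, G, J, K}.
Reachable from C: {C, K}.
Only in A's history (ahead): {A, B, D, E, G, J} — 6.
Only in C's history (behind): {} — 0.

6 ahead, 0 behind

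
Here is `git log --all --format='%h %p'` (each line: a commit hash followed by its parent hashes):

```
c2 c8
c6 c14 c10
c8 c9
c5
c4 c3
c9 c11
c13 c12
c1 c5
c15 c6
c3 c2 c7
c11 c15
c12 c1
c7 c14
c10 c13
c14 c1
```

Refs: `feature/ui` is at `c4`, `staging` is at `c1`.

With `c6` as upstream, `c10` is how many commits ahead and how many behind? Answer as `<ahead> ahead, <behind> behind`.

Reachable from c10: {c1, c10, c12, c13, c5}.
Reachable from c6: {c1, c10, c12, c13, c14, c5, c6}.
Only in c10's history (ahead): {} — 0.
Only in c6's history (behind): {c14, c6} — 2.

0 ahead, 2 behind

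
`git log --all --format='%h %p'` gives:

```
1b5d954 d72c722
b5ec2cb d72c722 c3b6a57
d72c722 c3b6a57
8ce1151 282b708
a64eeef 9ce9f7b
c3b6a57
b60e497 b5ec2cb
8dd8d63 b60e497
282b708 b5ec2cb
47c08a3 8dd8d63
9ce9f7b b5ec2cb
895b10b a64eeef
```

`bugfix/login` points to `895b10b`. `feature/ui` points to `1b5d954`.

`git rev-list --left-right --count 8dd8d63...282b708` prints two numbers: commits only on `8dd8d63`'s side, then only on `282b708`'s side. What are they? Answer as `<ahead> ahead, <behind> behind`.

2 ahead, 1 behind

Reachable from 8dd8d63: {8dd8d63, b5ec2cb, b60e497, c3b6a57, d72c722}.
Reachable from 282b708: {282b708, b5ec2cb, c3b6a57, d72c722}.
Only in 8dd8d63's history (ahead): {8dd8d63, b60e497} — 2.
Only in 282b708's history (behind): {282b708} — 1.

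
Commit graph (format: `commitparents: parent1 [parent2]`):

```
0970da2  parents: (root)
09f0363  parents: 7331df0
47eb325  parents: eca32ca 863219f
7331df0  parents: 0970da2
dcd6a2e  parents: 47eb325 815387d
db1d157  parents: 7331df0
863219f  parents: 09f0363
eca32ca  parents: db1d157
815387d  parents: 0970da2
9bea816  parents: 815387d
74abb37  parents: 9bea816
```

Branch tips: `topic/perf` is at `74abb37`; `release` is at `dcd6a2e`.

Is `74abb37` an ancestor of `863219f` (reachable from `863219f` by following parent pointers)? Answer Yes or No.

No

Ancestors of 863219f: {0970da2, 09f0363, 7331df0, 863219f}.
74abb37 is not in that set, so it is not an ancestor of 863219f.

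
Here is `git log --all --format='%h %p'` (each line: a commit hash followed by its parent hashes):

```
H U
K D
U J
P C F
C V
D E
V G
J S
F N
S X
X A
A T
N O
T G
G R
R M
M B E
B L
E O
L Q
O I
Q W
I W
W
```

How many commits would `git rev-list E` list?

Walking parent pointers from E: reachable set = {E, I, O, W}.
That is 4 commits.

4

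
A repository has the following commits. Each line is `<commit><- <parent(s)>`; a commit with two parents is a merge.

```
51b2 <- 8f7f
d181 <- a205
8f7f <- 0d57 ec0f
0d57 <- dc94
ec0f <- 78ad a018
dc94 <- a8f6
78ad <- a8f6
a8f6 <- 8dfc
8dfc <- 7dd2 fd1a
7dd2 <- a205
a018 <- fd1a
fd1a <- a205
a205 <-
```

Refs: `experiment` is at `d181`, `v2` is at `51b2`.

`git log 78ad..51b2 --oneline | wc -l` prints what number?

Reachable from 51b2: {0d57, 51b2, 78ad, 7dd2, 8dfc, 8f7f, a018, a205, a8f6, dc94, ec0f, fd1a}.
Reachable from 78ad: {78ad, 7dd2, 8dfc, a205, a8f6, fd1a}.
In 51b2's history but not 78ad's: {0d57, 51b2, 8f7f, a018, dc94, ec0f} — 6 commits.

6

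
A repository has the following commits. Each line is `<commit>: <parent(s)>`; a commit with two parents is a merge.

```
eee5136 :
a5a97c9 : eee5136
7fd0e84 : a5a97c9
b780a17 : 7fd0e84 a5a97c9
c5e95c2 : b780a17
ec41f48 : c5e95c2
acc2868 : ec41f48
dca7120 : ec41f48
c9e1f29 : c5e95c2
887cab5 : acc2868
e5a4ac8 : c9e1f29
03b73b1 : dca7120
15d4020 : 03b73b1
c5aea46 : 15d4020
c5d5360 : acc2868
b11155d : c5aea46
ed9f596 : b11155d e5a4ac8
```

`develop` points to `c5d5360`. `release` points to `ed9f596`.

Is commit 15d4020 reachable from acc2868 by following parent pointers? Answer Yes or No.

Ancestors of acc2868: {7fd0e84, a5a97c9, acc2868, b780a17, c5e95c2, ec41f48, eee5136}.
15d4020 is not in that set, so it is not an ancestor of acc2868.

No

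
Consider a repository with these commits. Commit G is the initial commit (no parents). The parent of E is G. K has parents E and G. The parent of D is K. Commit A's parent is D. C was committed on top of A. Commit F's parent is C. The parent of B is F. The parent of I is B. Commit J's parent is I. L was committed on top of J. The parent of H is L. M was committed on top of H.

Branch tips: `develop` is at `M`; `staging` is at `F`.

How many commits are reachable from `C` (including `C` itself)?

Walking parent pointers from C: reachable set = {A, C, D, E, G, K}.
That is 6 commits.

6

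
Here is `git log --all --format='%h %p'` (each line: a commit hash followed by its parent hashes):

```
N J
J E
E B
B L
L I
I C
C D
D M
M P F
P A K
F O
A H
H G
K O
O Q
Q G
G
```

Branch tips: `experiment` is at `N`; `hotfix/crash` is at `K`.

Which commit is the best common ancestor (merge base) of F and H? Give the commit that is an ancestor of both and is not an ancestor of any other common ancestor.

G

Ancestors of F: {F, G, O, Q}.
Ancestors of H: {G, H}.
Common ancestors: {G}.
The only common ancestor is G, so it is the merge base.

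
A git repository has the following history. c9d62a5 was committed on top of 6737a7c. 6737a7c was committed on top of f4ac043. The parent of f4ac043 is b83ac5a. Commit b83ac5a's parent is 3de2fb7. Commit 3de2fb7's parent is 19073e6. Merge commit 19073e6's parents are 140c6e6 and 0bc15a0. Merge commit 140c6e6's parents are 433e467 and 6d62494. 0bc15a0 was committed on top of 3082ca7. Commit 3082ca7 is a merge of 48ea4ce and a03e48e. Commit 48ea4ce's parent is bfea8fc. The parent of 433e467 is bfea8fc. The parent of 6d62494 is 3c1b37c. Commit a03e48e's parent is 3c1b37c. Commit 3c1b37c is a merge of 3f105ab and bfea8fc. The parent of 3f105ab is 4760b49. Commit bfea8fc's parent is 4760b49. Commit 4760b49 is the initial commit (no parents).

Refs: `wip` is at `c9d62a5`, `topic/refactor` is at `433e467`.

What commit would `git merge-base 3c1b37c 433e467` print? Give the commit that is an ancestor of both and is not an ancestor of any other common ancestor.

bfea8fc

Ancestors of 3c1b37c: {3c1b37c, 3f105ab, 4760b49, bfea8fc}.
Ancestors of 433e467: {433e467, 4760b49, bfea8fc}.
Common ancestors: {4760b49, bfea8fc}.
Among these, bfea8fc is not an ancestor of any other common ancestor — it is the merge base.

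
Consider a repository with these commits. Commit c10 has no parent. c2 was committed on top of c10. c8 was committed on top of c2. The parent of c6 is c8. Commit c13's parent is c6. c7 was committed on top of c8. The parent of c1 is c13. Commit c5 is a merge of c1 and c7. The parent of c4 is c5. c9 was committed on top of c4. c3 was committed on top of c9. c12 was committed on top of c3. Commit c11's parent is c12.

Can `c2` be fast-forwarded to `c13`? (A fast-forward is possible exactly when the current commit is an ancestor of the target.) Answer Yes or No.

Yes

A fast-forward from c2 to c13 is possible iff c2 is an ancestor of c13.
Ancestors of c13: {c10, c13, c2, c6, c8}.
c2 is among them, so fast-forward is possible.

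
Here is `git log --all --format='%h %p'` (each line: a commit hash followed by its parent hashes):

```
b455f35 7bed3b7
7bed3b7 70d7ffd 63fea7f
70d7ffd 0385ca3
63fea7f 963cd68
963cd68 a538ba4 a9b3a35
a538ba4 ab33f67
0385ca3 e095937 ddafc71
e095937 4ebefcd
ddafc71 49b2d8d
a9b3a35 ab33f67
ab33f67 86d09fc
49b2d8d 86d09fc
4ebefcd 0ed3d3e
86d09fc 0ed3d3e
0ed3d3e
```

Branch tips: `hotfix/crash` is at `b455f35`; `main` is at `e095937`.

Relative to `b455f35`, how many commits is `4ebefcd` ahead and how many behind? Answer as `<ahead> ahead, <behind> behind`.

Reachable from 4ebefcd: {0ed3d3e, 4ebefcd}.
Reachable from b455f35: {0385ca3, 0ed3d3e, 49b2d8d, 4ebefcd, 63fea7f, 70d7ffd, 7bed3b7, 86d09fc, 963cd68, a538ba4, a9b3a35, ab33f67, b455f35, ddafc71, e095937}.
Only in 4ebefcd's history (ahead): {} — 0.
Only in b455f35's history (behind): {0385ca3, 49b2d8d, 63fea7f, 70d7ffd, 7bed3b7, 86d09fc, 963cd68, a538ba4, a9b3a35, ab33f67, b455f35, ddafc71, e095937} — 13.

0 ahead, 13 behind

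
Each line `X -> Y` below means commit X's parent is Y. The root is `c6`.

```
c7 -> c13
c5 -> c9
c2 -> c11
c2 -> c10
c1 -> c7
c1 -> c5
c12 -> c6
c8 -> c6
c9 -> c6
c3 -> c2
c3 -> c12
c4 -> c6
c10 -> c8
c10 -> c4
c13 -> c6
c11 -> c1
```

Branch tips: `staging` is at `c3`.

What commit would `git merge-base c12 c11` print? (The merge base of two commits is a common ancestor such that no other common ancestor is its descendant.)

c6

Ancestors of c12: {c12, c6}.
Ancestors of c11: {c1, c11, c13, c5, c6, c7, c9}.
Common ancestors: {c6}.
The only common ancestor is c6, so it is the merge base.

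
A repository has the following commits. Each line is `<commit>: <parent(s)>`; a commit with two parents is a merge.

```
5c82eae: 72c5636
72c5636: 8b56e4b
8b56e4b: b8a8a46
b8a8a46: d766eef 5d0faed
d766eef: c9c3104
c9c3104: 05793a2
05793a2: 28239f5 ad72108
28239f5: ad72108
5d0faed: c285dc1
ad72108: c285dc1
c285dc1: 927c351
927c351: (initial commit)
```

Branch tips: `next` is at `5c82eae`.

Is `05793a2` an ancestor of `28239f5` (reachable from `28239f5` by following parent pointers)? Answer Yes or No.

Ancestors of 28239f5: {28239f5, 927c351, ad72108, c285dc1}.
05793a2 is not in that set, so it is not an ancestor of 28239f5.

No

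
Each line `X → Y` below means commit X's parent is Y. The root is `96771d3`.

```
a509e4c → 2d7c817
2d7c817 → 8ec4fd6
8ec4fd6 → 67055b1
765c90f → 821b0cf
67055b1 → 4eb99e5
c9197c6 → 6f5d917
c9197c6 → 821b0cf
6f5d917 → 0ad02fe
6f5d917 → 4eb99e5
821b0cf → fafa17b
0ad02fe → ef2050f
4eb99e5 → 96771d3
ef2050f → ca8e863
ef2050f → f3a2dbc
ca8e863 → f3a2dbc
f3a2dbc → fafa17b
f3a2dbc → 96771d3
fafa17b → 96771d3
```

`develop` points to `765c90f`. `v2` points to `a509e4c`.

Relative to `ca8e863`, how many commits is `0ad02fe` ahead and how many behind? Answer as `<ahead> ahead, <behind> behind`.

2 ahead, 0 behind

Reachable from 0ad02fe: {0ad02fe, 96771d3, ca8e863, ef2050f, f3a2dbc, fafa17b}.
Reachable from ca8e863: {96771d3, ca8e863, f3a2dbc, fafa17b}.
Only in 0ad02fe's history (ahead): {0ad02fe, ef2050f} — 2.
Only in ca8e863's history (behind): {} — 0.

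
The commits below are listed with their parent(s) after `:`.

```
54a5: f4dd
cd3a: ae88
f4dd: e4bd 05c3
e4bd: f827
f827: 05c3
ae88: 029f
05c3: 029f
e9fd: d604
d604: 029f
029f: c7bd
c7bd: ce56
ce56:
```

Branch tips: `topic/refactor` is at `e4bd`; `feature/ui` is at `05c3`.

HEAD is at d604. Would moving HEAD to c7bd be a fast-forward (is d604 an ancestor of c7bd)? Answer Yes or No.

No

A fast-forward from d604 to c7bd is possible iff d604 is an ancestor of c7bd.
Ancestors of c7bd: {c7bd, ce56}.
d604 is not among them, so fast-forward is not possible.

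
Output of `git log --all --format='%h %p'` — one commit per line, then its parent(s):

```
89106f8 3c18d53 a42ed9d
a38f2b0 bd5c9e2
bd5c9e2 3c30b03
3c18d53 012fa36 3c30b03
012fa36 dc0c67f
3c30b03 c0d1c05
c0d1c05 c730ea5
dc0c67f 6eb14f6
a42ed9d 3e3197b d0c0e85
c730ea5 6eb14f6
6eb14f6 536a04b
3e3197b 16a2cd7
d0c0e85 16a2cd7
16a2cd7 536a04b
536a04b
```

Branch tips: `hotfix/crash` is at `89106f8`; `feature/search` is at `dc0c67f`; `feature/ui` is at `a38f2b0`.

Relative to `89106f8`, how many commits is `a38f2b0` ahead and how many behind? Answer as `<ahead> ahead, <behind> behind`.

Reachable from a38f2b0: {3c30b03, 536a04b, 6eb14f6, a38f2b0, bd5c9e2, c0d1c05, c730ea5}.
Reachable from 89106f8: {012fa36, 16a2cd7, 3c18d53, 3c30b03, 3e3197b, 536a04b, 6eb14f6, 89106f8, a42ed9d, c0d1c05, c730ea5, d0c0e85, dc0c67f}.
Only in a38f2b0's history (ahead): {a38f2b0, bd5c9e2} — 2.
Only in 89106f8's history (behind): {012fa36, 16a2cd7, 3c18d53, 3e3197b, 89106f8, a42ed9d, d0c0e85, dc0c67f} — 8.

2 ahead, 8 behind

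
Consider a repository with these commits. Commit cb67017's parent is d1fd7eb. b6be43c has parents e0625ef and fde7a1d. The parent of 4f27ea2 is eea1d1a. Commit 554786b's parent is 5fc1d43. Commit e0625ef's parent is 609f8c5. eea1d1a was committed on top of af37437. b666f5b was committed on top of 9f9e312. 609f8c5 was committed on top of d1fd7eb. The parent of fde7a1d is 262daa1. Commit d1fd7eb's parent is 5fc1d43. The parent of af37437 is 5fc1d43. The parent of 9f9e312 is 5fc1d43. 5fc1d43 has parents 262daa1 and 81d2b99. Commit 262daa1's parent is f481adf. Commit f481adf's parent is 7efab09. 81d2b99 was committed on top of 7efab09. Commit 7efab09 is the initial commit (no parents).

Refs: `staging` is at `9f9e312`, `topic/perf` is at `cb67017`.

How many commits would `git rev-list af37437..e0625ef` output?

Reachable from e0625ef: {262daa1, 5fc1d43, 609f8c5, 7efab09, 81d2b99, d1fd7eb, e0625ef, f481adf}.
Reachable from af37437: {262daa1, 5fc1d43, 7efab09, 81d2b99, af37437, f481adf}.
In e0625ef's history but not af37437's: {609f8c5, d1fd7eb, e0625ef} — 3 commits.

3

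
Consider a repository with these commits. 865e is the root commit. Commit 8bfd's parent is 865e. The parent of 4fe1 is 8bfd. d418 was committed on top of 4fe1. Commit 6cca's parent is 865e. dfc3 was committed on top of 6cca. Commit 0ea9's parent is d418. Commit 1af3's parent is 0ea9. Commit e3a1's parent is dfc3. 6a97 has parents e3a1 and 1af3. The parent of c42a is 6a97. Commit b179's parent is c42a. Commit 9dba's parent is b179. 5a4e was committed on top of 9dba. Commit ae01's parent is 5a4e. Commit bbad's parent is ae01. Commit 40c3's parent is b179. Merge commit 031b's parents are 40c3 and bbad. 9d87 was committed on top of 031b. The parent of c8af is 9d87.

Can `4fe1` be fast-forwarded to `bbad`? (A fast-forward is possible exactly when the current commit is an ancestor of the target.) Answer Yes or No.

A fast-forward from 4fe1 to bbad is possible iff 4fe1 is an ancestor of bbad.
Ancestors of bbad: {0ea9, 1af3, 4fe1, 5a4e, 6a97, 6cca, 865e, 8bfd, 9dba, ae01, b179, bbad, c42a, d418, dfc3, e3a1}.
4fe1 is among them, so fast-forward is possible.

Yes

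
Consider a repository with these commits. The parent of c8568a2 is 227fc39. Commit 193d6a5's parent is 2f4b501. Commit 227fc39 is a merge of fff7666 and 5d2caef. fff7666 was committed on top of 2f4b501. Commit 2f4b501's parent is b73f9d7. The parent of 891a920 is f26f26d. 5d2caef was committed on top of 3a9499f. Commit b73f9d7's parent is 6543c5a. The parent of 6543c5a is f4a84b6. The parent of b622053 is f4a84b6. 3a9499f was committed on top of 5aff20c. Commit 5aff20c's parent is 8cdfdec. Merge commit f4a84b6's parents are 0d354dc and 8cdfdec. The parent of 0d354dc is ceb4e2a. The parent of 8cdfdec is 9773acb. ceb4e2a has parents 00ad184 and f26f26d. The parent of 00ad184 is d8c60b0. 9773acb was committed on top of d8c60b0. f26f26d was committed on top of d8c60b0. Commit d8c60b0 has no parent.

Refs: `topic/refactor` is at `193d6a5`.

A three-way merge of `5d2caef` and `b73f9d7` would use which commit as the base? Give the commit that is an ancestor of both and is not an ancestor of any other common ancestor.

8cdfdec

Ancestors of 5d2caef: {3a9499f, 5aff20c, 5d2caef, 8cdfdec, 9773acb, d8c60b0}.
Ancestors of b73f9d7: {00ad184, 0d354dc, 6543c5a, 8cdfdec, 9773acb, b73f9d7, ceb4e2a, d8c60b0, f26f26d, f4a84b6}.
Common ancestors: {8cdfdec, 9773acb, d8c60b0}.
Among these, 8cdfdec is not an ancestor of any other common ancestor — it is the merge base.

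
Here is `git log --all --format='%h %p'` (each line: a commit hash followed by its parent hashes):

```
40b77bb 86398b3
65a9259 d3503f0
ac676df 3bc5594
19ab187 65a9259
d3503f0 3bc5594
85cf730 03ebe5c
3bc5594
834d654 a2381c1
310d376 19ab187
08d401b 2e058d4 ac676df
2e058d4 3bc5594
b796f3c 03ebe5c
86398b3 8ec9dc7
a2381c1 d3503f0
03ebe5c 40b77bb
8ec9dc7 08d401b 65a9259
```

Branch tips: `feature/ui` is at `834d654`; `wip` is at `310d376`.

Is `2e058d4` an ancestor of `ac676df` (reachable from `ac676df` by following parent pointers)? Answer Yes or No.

No

Ancestors of ac676df: {3bc5594, ac676df}.
2e058d4 is not in that set, so it is not an ancestor of ac676df.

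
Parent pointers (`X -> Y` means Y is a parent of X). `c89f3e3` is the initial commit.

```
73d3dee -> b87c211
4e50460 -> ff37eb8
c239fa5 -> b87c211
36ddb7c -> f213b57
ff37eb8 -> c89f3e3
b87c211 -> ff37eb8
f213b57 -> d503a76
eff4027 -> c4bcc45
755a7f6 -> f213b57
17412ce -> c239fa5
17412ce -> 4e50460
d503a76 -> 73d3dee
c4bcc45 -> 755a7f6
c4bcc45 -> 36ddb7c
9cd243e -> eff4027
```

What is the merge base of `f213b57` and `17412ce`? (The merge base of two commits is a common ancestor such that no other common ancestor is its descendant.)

b87c211

Ancestors of f213b57: {73d3dee, b87c211, c89f3e3, d503a76, f213b57, ff37eb8}.
Ancestors of 17412ce: {17412ce, 4e50460, b87c211, c239fa5, c89f3e3, ff37eb8}.
Common ancestors: {b87c211, c89f3e3, ff37eb8}.
Among these, b87c211 is not an ancestor of any other common ancestor — it is the merge base.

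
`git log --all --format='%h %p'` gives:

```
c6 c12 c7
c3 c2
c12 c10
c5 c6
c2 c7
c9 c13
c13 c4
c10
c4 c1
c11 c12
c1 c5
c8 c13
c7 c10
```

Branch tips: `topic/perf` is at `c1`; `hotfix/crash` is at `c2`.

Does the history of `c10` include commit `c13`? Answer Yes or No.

No

Ancestors of c10: {c10}.
c13 is not in that set, so it is not an ancestor of c10.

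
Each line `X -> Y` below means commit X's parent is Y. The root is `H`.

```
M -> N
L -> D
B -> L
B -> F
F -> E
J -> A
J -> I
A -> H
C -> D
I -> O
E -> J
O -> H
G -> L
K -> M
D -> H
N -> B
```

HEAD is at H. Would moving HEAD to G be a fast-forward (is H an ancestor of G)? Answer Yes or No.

A fast-forward from H to G is possible iff H is an ancestor of G.
Ancestors of G: {D, G, H, L}.
H is among them, so fast-forward is possible.

Yes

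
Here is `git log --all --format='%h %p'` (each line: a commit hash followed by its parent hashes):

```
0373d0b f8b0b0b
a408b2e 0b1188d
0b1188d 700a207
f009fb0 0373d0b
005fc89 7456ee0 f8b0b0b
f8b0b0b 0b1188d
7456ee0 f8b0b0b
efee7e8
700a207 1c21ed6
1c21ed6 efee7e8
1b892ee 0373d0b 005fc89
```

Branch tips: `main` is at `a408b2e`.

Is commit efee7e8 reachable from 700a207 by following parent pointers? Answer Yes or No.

Ancestors of 700a207 (commits reachable by following parents): {1c21ed6, 700a207, efee7e8}.
efee7e8 is in that set, so it is an ancestor of 700a207.

Yes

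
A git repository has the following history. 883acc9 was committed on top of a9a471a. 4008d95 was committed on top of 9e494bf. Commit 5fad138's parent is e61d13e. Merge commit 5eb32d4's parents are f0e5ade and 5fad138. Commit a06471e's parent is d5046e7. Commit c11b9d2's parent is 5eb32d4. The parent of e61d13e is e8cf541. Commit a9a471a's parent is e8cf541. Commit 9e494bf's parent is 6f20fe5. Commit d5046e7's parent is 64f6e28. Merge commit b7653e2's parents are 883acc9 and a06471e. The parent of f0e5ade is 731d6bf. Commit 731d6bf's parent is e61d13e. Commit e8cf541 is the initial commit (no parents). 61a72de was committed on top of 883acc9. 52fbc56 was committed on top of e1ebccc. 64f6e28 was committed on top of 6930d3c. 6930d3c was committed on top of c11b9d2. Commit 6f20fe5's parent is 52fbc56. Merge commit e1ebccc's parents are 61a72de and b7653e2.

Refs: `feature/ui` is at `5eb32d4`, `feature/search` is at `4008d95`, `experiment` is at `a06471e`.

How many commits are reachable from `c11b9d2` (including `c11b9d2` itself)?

7

Walking parent pointers from c11b9d2: reachable set = {5eb32d4, 5fad138, 731d6bf, c11b9d2, e61d13e, e8cf541, f0e5ade}.
That is 7 commits.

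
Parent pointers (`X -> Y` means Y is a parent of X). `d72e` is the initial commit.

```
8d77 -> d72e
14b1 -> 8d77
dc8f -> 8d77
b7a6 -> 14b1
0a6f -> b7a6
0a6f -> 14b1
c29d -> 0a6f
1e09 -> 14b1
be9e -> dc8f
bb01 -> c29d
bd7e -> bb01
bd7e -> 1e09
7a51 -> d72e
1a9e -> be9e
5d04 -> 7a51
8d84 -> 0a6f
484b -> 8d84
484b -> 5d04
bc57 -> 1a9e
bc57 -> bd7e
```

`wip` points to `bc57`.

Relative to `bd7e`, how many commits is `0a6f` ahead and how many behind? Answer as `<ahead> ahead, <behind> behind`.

0 ahead, 4 behind

Reachable from 0a6f: {0a6f, 14b1, 8d77, b7a6, d72e}.
Reachable from bd7e: {0a6f, 14b1, 1e09, 8d77, b7a6, bb01, bd7e, c29d, d72e}.
Only in 0a6f's history (ahead): {} — 0.
Only in bd7e's history (behind): {1e09, bb01, bd7e, c29d} — 4.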